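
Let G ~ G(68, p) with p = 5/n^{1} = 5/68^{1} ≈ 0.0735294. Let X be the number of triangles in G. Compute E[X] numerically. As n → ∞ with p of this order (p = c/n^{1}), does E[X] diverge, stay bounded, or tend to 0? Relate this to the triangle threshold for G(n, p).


Number of potential triangles: C(68, 3) = 50116.
Each occurs with probability p³ ≈ (0.0735294)³ ≈ 3.97542235e-04.
By linearity: E[X] = C(68, 3)·p³ ≈ 50116 · 3.97542235e-04 ≈ 19.923227.
Here α = 1, so p = 5/n is exactly at the triangle threshold p ~ 1/n. Asymptotically E[X] → c³/6 = 5³/6 = 125/6 ≈ 20.833333, a bounded constant. In this regime the triangle count is asymptotically Poisson(c³/6).

E[X] ≈ 19.923227; in regime p = Θ(1/n^{1}) E[X] stays bounded (at the triangle threshold p ~ 1/n).


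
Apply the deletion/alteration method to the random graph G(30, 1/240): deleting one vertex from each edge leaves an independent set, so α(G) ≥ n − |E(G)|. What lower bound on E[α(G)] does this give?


E[|E(G)|] = C(30, 2)·p = 435 · (1/240) = 29/16.
E[α(G)] ≥ n − E[|E(G)|] = 30 − 29/16 = 451/16.
Numerically: ≈ 28.187500.
(This is only a lower bound; the true E[α(G)] may be larger.)

E[α(G)] ≥ 451/16 ≈ 28.187500.


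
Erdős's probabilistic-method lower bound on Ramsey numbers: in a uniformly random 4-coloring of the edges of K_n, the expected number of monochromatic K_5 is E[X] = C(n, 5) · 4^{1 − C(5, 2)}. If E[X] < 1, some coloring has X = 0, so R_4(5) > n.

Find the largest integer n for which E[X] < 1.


We need C(n, 5) · 4^{1 − 10} < 1, i.e. C(n, 5) < 4^{10 − 1} = 262144.
Check values of n near the boundary:
  n = 27: C(27, 5) = 80730; 80730 < 262144? YES
  n = 28: C(28, 5) = 98280; 98280 < 262144? YES
  n = 29: C(29, 5) = 118755; 118755 < 262144? YES
  n = 30: C(30, 5) = 142506; 142506 < 262144? YES
  n = 31: C(31, 5) = 169911; 169911 < 262144? YES
  n = 32: C(32, 5) = 201376; 201376 < 262144? YES
  n = 33: C(33, 5) = 237336; 237336 < 262144? YES
  n = 34: C(34, 5) = 278256; 278256 < 262144? NO
  n = 35: C(35, 5) = 324632; 324632 < 262144? NO
The largest n with C(n, 5) < 262144 is n = 33 (where E[X] = 29667/32768 ≈ 0.9053650). Hence R_4(5) > 33, i.e. R_4(5) ≥ 34.

Largest n = 33; hence R_4(5) > 33.


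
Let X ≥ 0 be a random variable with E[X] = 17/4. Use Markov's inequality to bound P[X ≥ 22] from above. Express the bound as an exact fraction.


μ = E[X] = 17/4, a = 22.
Markov: P[X ≥ 22] ≤ μ/a = (17/4)/22 = 17/88.
Numerically: ≈ 0.1932.
(Since a = 22 > μ = 4.2500, the bound 17/88 is < 1 and informative.)

P[X ≥ 22] ≤ 17/88 ≈ 0.1932.


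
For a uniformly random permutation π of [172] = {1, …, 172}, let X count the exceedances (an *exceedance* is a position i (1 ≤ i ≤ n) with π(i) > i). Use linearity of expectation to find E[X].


Write X = Σ_{i=1}^{172} X_i, where X_i = 1_{π(i) > i}.
For each fixed i, π(i) is uniform over {1, …, 172} (marginal of a uniform permutation), so P[π(i) > i] = (n − i)/n. Summing: Σ_{i=1}^{172} (n − i)/n = (0 + 1 + … + 171)/172 = 172(172 − 1)/(2·172) = (172 − 1)/2.
Hence E[X] = Σ_{i=1}^{172} (172 − i)/172 = 171/2 ≈ 85.5000.

E[X] = 171/2 = 85.5000.


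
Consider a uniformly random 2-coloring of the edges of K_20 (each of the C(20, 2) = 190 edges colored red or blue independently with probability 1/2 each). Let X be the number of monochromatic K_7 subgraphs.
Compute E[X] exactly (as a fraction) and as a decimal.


Let X = Σ_S X_S over the C(20, 7) = 77520 subsets S of size 7, where X_S = 1 if the K_7 on S is monochromatic.
For a fixed S, the K_7 on S has C(7, 2) = 21 edges. P[all 21 edges red] = (1/2)^21, and likewise for blue, so P[monochromatic] = 2·(1/2)^21 = 2^{1 − 21} = 1/1048576.
Summing: E[X] = C(20, 7) · 2^{1 − 21} = 77520 · 1/1048576 = 4845/65536.
Numerically: E[X] ≈ 0.07393.

E[X] = C(20,7)·2^(1−C(7,2)) = 4845/65536 ≈ 0.07393.


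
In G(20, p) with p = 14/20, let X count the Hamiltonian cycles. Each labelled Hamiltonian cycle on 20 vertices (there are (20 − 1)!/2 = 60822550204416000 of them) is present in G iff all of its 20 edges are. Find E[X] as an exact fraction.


K_20 has (20 − 1)!/2 = 60822550204416000 labelled Hamiltonian cycles.
For each such Hamiltonian cycle H, let X_H = 1 if all 20 edges of H are present in G. Then P[X_H = 1] = p^{20} = (7/10)^{20} = 79792266297612001/100000000000000000000.
By linearity: E[X] = Σ_H E[X_H] = 60822550204416000 · p^{20} = 60822550204416000 · 79792266297612001/100000000000000000000 = 1184855742873690605203907421/24414062500000.
Numerically: E[X] ≈ 4.8532e+13.

E[X] = 60822550204416000 · (7/10)^{20} = 1184855742873690605203907421/24414062500000 ≈ 4.8532e+13.


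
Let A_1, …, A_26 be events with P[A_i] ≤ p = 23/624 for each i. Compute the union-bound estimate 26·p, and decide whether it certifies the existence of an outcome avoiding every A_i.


Union bound: P[∪_{i=1}^{26} A_i] ≤ Σ_i P[A_i] ≤ 26·p = 26·(23/624) = 23/24.
Numerically: 23/24 ≈ 0.958.
Is 23/24 < 1? YES.
Since P[∪ A_i] ≤ 23/24 < 1, the complement has P[∩ A_i^c] ≥ 1 − 23/24 = 1/24 > 0, so some outcome avoids every A_i.

26·p = 23/24 ≈ 0.958; existence CERTIFIED by the union bound.


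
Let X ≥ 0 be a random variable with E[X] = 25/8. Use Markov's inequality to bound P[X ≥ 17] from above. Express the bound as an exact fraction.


μ = E[X] = 25/8, a = 17.
Markov: P[X ≥ 17] ≤ μ/a = (25/8)/17 = 25/136.
Numerically: ≈ 0.18382.
(Since a = 17 > μ = 3.12500, the bound 25/136 is < 1 and informative.)

P[X ≥ 17] ≤ 25/136 ≈ 0.18382.


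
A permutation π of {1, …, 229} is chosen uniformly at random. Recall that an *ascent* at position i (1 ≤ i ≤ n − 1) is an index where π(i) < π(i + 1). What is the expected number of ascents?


Write X = Σ X_I over i = 1, …, 228, with X_I the indicator of one ascent.
There are 228 indicators.
For each fixed i, the pair (π(i), π(i+1)) is a uniformly random ordered pair of distinct values from {1, …, 229}; by symmetry P[π(i) < π(i+1)] = 1/2.
By linearity: E[X] = 228 · (1/2) = (229 − 1) · (1/2) = 114 ≈ 114.000000.

E[X] = 114 = 114.000000.


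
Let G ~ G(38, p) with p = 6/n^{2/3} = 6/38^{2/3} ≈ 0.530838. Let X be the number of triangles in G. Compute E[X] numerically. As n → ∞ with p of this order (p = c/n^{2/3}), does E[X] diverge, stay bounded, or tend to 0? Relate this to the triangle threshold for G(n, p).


Number of potential triangles: C(38, 3) = 8436.
Each occurs with probability p³ ≈ (0.530838)³ ≈ 1.49584488e-01.
By linearity: E[X] = C(38, 3)·p³ ≈ 8436 · 1.49584488e-01 ≈ 1261.894737.
Since α = 2/3 < 1, p = c/n^{2/3} ≫ 1/n is above the triangle threshold p ~ 1/n. Asymptotically E[X] ~ (c³/6)·n^{3(1−α)} = (6³/6)·n^{1} → ∞; triangles are abundant w.h.p.

E[X] ≈ 1261.894737; in regime p = Θ(1/n^{2/3}) E[X] diverges (above the triangle threshold p ~ 1/n).


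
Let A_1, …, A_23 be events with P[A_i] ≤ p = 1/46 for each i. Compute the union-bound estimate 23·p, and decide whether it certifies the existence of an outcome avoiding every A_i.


Union bound: P[∪_{i=1}^{23} A_i] ≤ Σ_i P[A_i] ≤ 23·p = 23·(1/46) = 1/2.
Numerically: 1/2 ≈ 0.500000.
Is 1/2 < 1? YES.
Since P[∪ A_i] ≤ 1/2 < 1, the complement has P[∩ A_i^c] ≥ 1 − 1/2 = 1/2 > 0, so some outcome avoids every A_i.

23·p = 1/2 ≈ 0.500000; existence CERTIFIED by the union bound.


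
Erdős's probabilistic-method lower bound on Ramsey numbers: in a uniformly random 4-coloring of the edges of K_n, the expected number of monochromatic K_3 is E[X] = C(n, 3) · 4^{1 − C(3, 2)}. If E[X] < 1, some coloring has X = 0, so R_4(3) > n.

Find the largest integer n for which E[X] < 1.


We need C(n, 3) · 4^{1 − 3} < 1, i.e. C(n, 3) < 4^{3 − 1} = 16.
Check values of n near the boundary:
  n = 3: C(3, 3) = 1; 1 < 16? YES
  n = 4: C(4, 3) = 4; 4 < 16? YES
  n = 5: C(5, 3) = 10; 10 < 16? YES
  n = 6: C(6, 3) = 20; 20 < 16? NO
  n = 7: C(7, 3) = 35; 35 < 16? NO
  n = 8: C(8, 3) = 56; 56 < 16? NO
The largest n with C(n, 3) < 16 is n = 5 (where E[X] = 5/8 ≈ 0.6250000). Hence R_4(3) > 5, i.e. R_4(3) ≥ 6.

Largest n = 5; hence R_4(3) > 5.


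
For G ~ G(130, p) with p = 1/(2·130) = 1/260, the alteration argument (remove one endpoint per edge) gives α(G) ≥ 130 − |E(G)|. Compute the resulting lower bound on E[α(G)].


E[|E(G)|] = C(130, 2)·p = 8385 · (1/260) = 129/4.
E[α(G)] ≥ n − E[|E(G)|] = 130 − 129/4 = 391/4.
Numerically: ≈ 97.75000.
(This is only a lower bound; the true E[α(G)] may be larger.)

E[α(G)] ≥ 391/4 ≈ 97.75000.


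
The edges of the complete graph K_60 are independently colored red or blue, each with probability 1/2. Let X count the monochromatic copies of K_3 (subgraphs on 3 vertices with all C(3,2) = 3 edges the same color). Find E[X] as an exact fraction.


Let X = Σ_S X_S over the C(60, 3) = 34220 subsets S of size 3, where X_S = 1 if the K_3 on S is monochromatic.
For a fixed S, the K_3 on S has C(3, 2) = 3 edges. P[all 3 edges red] = (1/2)^3, and likewise for blue, so P[monochromatic] = 2·(1/2)^3 = 2^{1 − 3} = 1/4.
Summing: E[X] = C(60, 3) · 2^{1 − 3} = 34220 · 1/4 = 8555.
Numerically: E[X] ≈ 8555.000.

E[X] = C(60,3)·2^(1−C(3,2)) = 8555 ≈ 8555.000.


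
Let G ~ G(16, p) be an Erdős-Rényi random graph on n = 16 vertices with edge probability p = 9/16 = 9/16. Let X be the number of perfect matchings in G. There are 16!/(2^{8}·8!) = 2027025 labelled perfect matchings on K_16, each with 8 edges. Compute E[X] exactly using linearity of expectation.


K_16 has 16!/(2^{8}·8!) = 2027025 labelled perfect matchings.
For each such perfect matching H, let X_H = 1 if all 8 edges of H are present in G. Then P[X_H = 1] = p^{8} = (9/16)^{8} = 43046721/4294967296.
By linearity of expectation: E[X] = Σ_H E[X_H] = 2027025 · p^{8} = 2027025 · 43046721/4294967296 = 87256779635025/4294967296.
Numerically: E[X] ≈ 20316.

E[X] = 2027025 · (9/16)^{8} = 87256779635025/4294967296 ≈ 20316.


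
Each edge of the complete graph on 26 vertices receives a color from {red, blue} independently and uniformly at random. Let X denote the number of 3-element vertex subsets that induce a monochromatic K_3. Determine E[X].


Let X = Σ_S X_S over the C(26, 3) = 2600 subsets S of size 3, where X_S = 1 if the K_3 on S is monochromatic.
For a fixed S, the K_3 on S has C(3, 2) = 3 edges. P[all 3 edges red] = (1/2)^3, and likewise for blue, so P[monochromatic] = 2·(1/2)^3 = 2^{1 − 3} = 1/4.
Summing: E[X] = C(26, 3) · 2^{1 − 3} = 2600 · 1/4 = 650.
Numerically: E[X] ≈ 650.00000.

E[X] = C(26,3)·2^(1−C(3,2)) = 650 ≈ 650.00000.


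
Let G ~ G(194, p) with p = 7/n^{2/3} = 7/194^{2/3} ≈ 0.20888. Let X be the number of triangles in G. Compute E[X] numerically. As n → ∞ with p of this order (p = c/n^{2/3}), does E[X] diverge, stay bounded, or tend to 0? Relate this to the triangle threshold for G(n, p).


Number of potential triangles: C(194, 3) = 1198144.
Each occurs with probability p³ ≈ (0.20888)³ ≈ 9.1136146e-03.
By linearity: E[X] = C(194, 3)·p³ ≈ 1198144 · 9.1136146e-03 ≈ 10919.42268.
Since α = 2/3 < 1, p = c/n^{2/3} ≫ 1/n is above the triangle threshold p ~ 1/n. Asymptotically E[X] ~ (c³/6)·n^{3(1−α)} = (7³/6)·n^{1} → ∞; triangles are abundant w.h.p.

E[X] ≈ 10919.42268; in regime p = Θ(1/n^{2/3}) E[X] diverges (above the triangle threshold p ~ 1/n).


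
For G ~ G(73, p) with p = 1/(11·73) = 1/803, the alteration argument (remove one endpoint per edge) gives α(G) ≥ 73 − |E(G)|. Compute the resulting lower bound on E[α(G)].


E[|E(G)|] = C(73, 2)·p = 2628 · (1/803) = 36/11.
E[α(G)] ≥ n − E[|E(G)|] = 73 − 36/11 = 767/11.
Numerically: ≈ 69.727273.
(This is only a lower bound; the true E[α(G)] may be larger.)

E[α(G)] ≥ 767/11 ≈ 69.727273.


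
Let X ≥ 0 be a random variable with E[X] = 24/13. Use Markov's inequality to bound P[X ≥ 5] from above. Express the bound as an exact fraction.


μ = E[X] = 24/13, a = 5.
Markov: P[X ≥ 5] ≤ μ/a = (24/13)/5 = 24/65.
Numerically: ≈ 0.369.
(Since a = 5 > μ = 1.846, the bound 24/65 is < 1 and informative.)

P[X ≥ 5] ≤ 24/65 ≈ 0.369.


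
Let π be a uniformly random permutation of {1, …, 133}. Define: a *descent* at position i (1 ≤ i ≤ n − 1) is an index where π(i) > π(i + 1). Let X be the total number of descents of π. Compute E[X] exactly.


Write X = Σ X_I over i = 1, …, 132, with X_I the indicator of one descent.
There are 132 indicators.
For each fixed i, the pair (π(i), π(i+1)) is a uniformly random ordered pair of distinct values from {1, …, 133}; by symmetry P[π(i) > π(i+1)] = 1/2.
By linearity: E[X] = 132 · (1/2) = (133 − 1) · (1/2) = 66 ≈ 66.00000.

E[X] = 66 = 66.00000.


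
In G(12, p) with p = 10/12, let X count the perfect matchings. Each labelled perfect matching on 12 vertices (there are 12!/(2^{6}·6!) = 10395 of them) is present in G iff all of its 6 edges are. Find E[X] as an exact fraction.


K_12 has 12!/(2^{6}·6!) = 10395 labelled perfect matchings.
For each such perfect matching H, let X_H = 1 if all 6 edges of H are present in G. Then P[X_H = 1] = p^{6} = (5/6)^{6} = 15625/46656.
By linearity of expectation: E[X] = Σ_H E[X_H] = 10395 · p^{6} = 10395 · 15625/46656 = 6015625/1728.
Numerically: E[X] ≈ 3481.3.

E[X] = 10395 · (5/6)^{6} = 6015625/1728 ≈ 3481.3.


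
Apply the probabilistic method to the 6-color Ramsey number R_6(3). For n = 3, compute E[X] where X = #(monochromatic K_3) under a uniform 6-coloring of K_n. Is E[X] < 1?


E[X] = C(3, 3) · 6^{1 − 3} = 1 · 6^{−2} = 1/36.
As a reduced fraction: E[X] = 1/36 ≈ 0.027778.
Is E[X] < 1? YES.
Since E[X] < 1, there exists a 6-coloring of K_{3} with no monochromatic K_3; hence R_6(3) > 3.

E[X] = 1/36 ≈ 0.027778; E[X] < 1, so R_6(3) > 3.


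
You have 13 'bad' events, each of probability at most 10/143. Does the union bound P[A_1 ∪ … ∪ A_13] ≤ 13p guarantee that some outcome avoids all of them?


Union bound: P[∪_{i=1}^{13} A_i] ≤ Σ_i P[A_i] ≤ 13·p = 13·(10/143) = 10/11.
Numerically: 10/11 ≈ 0.90909.
Is 10/11 < 1? YES.
Since P[∪ A_i] ≤ 10/11 < 1, the complement has P[∩ A_i^c] ≥ 1 − 10/11 = 1/11 > 0, so some outcome avoids every A_i.

13·p = 10/11 ≈ 0.90909; existence CERTIFIED by the union bound.


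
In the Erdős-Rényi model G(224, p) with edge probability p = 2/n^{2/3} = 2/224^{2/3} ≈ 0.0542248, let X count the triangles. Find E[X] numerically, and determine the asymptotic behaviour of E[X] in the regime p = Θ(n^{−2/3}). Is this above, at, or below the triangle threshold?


Number of potential triangles: C(224, 3) = 1848224.
Each occurs with probability p³ ≈ (0.0542248)³ ≈ 1.59438776e-04.
By linearity: E[X] = C(224, 3)·p³ ≈ 1848224 · 1.59438776e-04 ≈ 294.678571.
Since α = 2/3 < 1, p = c/n^{2/3} ≫ 1/n is above the triangle threshold p ~ 1/n. Asymptotically E[X] ~ (c³/6)·n^{3(1−α)} = (2³/6)·n^{1} → ∞; triangles are abundant w.h.p.

E[X] ≈ 294.678571; in regime p = Θ(1/n^{2/3}) E[X] diverges (above the triangle threshold p ~ 1/n).


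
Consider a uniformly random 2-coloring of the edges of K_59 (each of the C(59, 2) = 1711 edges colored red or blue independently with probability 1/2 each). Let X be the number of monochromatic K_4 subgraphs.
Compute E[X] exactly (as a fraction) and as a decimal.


Let X = Σ_S X_S over the C(59, 4) = 455126 subsets S of size 4, where X_S = 1 if the K_4 on S is monochromatic.
For a fixed S, the K_4 on S has C(4, 2) = 6 edges. P[all 6 edges red] = (1/2)^6, and likewise for blue, so P[monochromatic] = 2·(1/2)^6 = 2^{1 − 6} = 1/32.
Summing: E[X] = C(59, 4) · 2^{1 − 6} = 455126 · 1/32 = 227563/16.
Numerically: E[X] ≈ 14222.6875.

E[X] = C(59,4)·2^(1−C(4,2)) = 227563/16 ≈ 14222.6875.


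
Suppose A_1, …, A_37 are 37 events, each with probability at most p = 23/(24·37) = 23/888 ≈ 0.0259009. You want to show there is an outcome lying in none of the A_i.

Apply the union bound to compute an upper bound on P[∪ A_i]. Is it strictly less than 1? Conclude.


Union bound: P[∪_{i=1}^{37} A_i] ≤ Σ_i P[A_i] ≤ 37·p = 37·(23/888) = 23/24.
Numerically: 23/24 ≈ 0.9583333.
Is 23/24 < 1? YES.
Since P[∪ A_i] ≤ 23/24 < 1, the complement has P[∩ A_i^c] ≥ 1 − 23/24 = 1/24 > 0, so some outcome avoids every A_i.

37·p = 23/24 ≈ 0.9583333; existence CERTIFIED by the union bound.


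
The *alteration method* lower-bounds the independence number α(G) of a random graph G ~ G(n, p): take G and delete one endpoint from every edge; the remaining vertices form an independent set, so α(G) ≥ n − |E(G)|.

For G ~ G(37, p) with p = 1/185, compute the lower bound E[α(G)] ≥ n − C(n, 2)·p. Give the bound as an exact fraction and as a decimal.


E[|E(G)|] = C(37, 2)·p = 666 · (1/185) = 18/5.
E[α(G)] ≥ n − E[|E(G)|] = 37 − 18/5 = 167/5.
Numerically: ≈ 33.400.
(This is only a lower bound; the true E[α(G)] may be larger.)

E[α(G)] ≥ 167/5 ≈ 33.400.


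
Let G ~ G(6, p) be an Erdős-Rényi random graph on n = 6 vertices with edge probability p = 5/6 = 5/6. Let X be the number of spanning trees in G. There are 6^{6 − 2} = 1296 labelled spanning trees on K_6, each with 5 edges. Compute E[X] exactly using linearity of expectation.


K_6 has 6^{6 − 2} = 1296 labelled spanning trees.
For each such spanning tree H, let X_H = 1 if all 5 edges of H are present in G. Then P[X_H = 1] = p^{5} = (5/6)^{5} = 3125/7776.
By linearity of expectation: E[X] = Σ_H E[X_H] = 1296 · p^{5} = 1296 · 3125/7776 = 3125/6.
Numerically: E[X] ≈ 521.

E[X] = 1296 · (5/6)^{5} = 3125/6 ≈ 521.


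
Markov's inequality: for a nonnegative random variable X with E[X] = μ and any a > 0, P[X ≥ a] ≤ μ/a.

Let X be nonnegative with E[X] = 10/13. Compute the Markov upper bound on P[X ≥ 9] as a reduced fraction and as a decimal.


μ = E[X] = 10/13, a = 9.
Markov: P[X ≥ 9] ≤ μ/a = (10/13)/9 = 10/117.
Numerically: ≈ 0.085.
(Since a = 9 > μ = 0.769, the bound 10/117 is < 1 and informative.)

P[X ≥ 9] ≤ 10/117 ≈ 0.085.


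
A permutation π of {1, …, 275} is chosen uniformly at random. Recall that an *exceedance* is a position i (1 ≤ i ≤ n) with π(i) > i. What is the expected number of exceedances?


Write X = Σ_{i=1}^{275} X_i, where X_i = 1_{π(i) > i}.
For each fixed i, π(i) is uniform over {1, …, 275} (marginal of a uniform permutation), so P[π(i) > i] = (n − i)/n. Summing: Σ_{i=1}^{275} (n − i)/n = (0 + 1 + … + 274)/275 = 275(275 − 1)/(2·275) = (275 − 1)/2.
Hence E[X] = Σ_{i=1}^{275} (275 − i)/275 = 137 ≈ 137.000.

E[X] = 137 = 137.000.


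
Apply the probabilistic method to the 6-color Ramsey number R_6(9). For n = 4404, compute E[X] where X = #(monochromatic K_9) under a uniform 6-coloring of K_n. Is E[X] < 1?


E[X] = C(4404, 9) · 6^{1 − 36} = 1703375445537161676647015880 · 6^{−35} = 1703375445537161676647015880/1719070799748422591028658176.
As a reduced fraction: E[X] = 70973976897381736526958995/71627949989517607959527424 ≈ 0.99087.
Is E[X] < 1? YES.
Since E[X] < 1, there exists a 6-coloring of K_{4404} with no monochromatic K_9; hence R_6(9) > 4404.

E[X] = 70973976897381736526958995/71627949989517607959527424 ≈ 0.99087; E[X] < 1, so R_6(9) > 4404.


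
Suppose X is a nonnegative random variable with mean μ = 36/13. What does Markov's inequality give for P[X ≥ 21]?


μ = E[X] = 36/13, a = 21.
Markov: P[X ≥ 21] ≤ μ/a = (36/13)/21 = 12/91.
Numerically: ≈ 0.131868.
(Since a = 21 > μ = 2.769231, the bound 12/91 is < 1 and informative.)

P[X ≥ 21] ≤ 12/91 ≈ 0.131868.


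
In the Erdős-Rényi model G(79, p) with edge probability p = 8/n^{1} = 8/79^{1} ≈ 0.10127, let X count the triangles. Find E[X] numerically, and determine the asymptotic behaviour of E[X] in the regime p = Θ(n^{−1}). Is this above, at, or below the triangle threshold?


Number of potential triangles: C(79, 3) = 79079.
Each occurs with probability p³ ≈ (0.10127)³ ≈ 1.0384574e-03.
By linearity: E[X] = C(79, 3)·p³ ≈ 79079 · 1.0384574e-03 ≈ 82.12017.
Here α = 1, so p = 8/n is exactly at the triangle threshold p ~ 1/n. Asymptotically E[X] → c³/6 = 8³/6 = 256/3 ≈ 85.33333, a bounded constant. In this regime the triangle count is asymptotically Poisson(c³/6).

E[X] ≈ 82.12017; in regime p = Θ(1/n^{1}) E[X] stays bounded (at the triangle threshold p ~ 1/n).


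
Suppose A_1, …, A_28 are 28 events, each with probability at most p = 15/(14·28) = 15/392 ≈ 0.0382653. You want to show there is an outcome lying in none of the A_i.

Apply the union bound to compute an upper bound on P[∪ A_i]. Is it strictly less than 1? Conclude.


Union bound: P[∪_{i=1}^{28} A_i] ≤ Σ_i P[A_i] ≤ 28·p = 28·(15/392) = 15/14.
Numerically: 15/14 ≈ 1.0714286.
Is 15/14 < 1? NO.
Since the bound 15/14 is ≥ 1, the union bound is uninformative here; it does NOT by itself certify existence.

28·p = 15/14 ≈ 1.0714286; existence NOT certified by the union bound.


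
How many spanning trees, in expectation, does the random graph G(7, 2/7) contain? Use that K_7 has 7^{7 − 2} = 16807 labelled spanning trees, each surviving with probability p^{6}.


K_7 has 7^{7 − 2} = 16807 labelled spanning trees.
For each such spanning tree H, let X_H = 1 if all 6 edges of H are present in G. Then P[X_H = 1] = p^{6} = (2/7)^{6} = 64/117649.
By linearity: E[X] = Σ_H E[X_H] = 16807 · p^{6} = 16807 · 64/117649 = 64/7.
Numerically: E[X] ≈ 9.14286.

E[X] = 16807 · (2/7)^{6} = 64/7 ≈ 9.14286.


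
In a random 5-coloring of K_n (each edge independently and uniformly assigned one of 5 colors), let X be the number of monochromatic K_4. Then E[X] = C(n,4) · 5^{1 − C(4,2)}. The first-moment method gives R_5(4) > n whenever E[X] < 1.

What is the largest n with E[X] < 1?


We need C(n, 4) · 5^{1 − 6} < 1, i.e. C(n, 4) < 5^{6 − 1} = 3125.
Check values of n near the boundary:
  n = 15: C(15, 4) = 1365; 1365 < 3125? YES
  n = 16: C(16, 4) = 1820; 1820 < 3125? YES
  n = 17: C(17, 4) = 2380; 2380 < 3125? YES
  n = 18: C(18, 4) = 3060; 3060 < 3125? YES
  n = 19: C(19, 4) = 3876; 3876 < 3125? NO
The largest n with C(n, 4) < 3125 is n = 18 (where E[X] = 612/625 ≈ 0.9792). Hence R_5(4) > 18, i.e. R_5(4) ≥ 19.

Largest n = 18; hence R_5(4) > 18.


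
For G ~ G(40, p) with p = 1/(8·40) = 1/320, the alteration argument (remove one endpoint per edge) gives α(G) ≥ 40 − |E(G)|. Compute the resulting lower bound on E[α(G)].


E[|E(G)|] = C(40, 2)·p = 780 · (1/320) = 39/16.
E[α(G)] ≥ n − E[|E(G)|] = 40 − 39/16 = 601/16.
Numerically: ≈ 37.5625.
(This is only a lower bound; the true E[α(G)] may be larger.)

E[α(G)] ≥ 601/16 ≈ 37.5625.


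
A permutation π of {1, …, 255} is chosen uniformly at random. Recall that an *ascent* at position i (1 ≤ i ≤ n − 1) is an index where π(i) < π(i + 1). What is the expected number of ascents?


Write X = Σ X_I over i = 1, …, 254, with X_I the indicator of one ascent.
There are 254 indicators.
For each fixed i, the pair (π(i), π(i+1)) is a uniformly random ordered pair of distinct values from {1, …, 255}; by symmetry P[π(i) < π(i+1)] = 1/2.
By linearity: E[X] = 254 · (1/2) = (255 − 1) · (1/2) = 127 ≈ 127.00000.

E[X] = 127 = 127.00000.


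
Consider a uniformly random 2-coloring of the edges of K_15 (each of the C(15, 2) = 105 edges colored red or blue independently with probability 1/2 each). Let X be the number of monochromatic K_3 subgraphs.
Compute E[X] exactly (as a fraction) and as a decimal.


Let X = Σ_S X_S over the C(15, 3) = 455 subsets S of size 3, where X_S = 1 if the K_3 on S is monochromatic.
For a fixed S, the K_3 on S has C(3, 2) = 3 edges. P[all 3 edges red] = (1/2)^3, and likewise for blue, so P[monochromatic] = 2·(1/2)^3 = 2^{1 − 3} = 1/4.
By linearity of expectation: E[X] = C(15, 3) · 2^{1 − 3} = 455 · 1/4 = 455/4.
Numerically: E[X] ≈ 113.7500.

E[X] = C(15,3)·2^(1−C(3,2)) = 455/4 ≈ 113.7500.


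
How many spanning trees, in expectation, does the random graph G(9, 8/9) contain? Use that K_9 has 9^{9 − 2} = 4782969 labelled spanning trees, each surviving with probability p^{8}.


K_9 has 9^{9 − 2} = 4782969 labelled spanning trees.
For each such spanning tree H, let X_H = 1 if all 8 edges of H are present in G. Then P[X_H = 1] = p^{8} = (8/9)^{8} = 16777216/43046721.
By linearity: E[X] = Σ_H E[X_H] = 4782969 · p^{8} = 4782969 · 16777216/43046721 = 16777216/9.
Numerically: E[X] ≈ 1.864e+06.

E[X] = 4782969 · (8/9)^{8} = 16777216/9 ≈ 1.864e+06.


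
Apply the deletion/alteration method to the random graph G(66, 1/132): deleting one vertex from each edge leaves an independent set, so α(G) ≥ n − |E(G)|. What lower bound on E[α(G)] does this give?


E[|E(G)|] = C(66, 2)·p = 2145 · (1/132) = 65/4.
E[α(G)] ≥ n − E[|E(G)|] = 66 − 65/4 = 199/4.
Numerically: ≈ 49.750000.
(This is only a lower bound; the true E[α(G)] may be larger.)

E[α(G)] ≥ 199/4 ≈ 49.750000.


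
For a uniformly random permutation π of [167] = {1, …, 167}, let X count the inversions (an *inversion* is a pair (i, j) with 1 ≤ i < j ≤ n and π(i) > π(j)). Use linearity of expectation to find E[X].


Write X = Σ X_I over the C(167, 2) = 13861 pairs i < j, with X_I the indicator of one inversion.
There are 13861 indicators.
For each fixed pair i < j, the values π(i) and π(j) are two distinct elements of {1, …, 167} in uniformly random order; by symmetry P[π(i) > π(j)] = 1/2.
By linearity: E[X] = 13861 · (1/2) = C(167, 2) · (1/2) = 13861/2 = 13861/2 ≈ 6930.500.

E[X] = 13861/2 = 6930.500.


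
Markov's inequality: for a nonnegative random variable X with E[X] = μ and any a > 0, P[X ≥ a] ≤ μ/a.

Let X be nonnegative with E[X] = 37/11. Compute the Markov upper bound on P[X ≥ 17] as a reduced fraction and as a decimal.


μ = E[X] = 37/11, a = 17.
Markov: P[X ≥ 17] ≤ μ/a = (37/11)/17 = 37/187.
Numerically: ≈ 0.19786.
(Since a = 17 > μ = 3.36364, the bound 37/187 is < 1 and informative.)

P[X ≥ 17] ≤ 37/187 ≈ 0.19786.


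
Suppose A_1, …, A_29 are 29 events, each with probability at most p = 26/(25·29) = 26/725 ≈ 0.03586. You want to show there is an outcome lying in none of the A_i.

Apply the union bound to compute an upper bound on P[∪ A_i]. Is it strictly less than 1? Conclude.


Union bound: P[∪_{i=1}^{29} A_i] ≤ Σ_i P[A_i] ≤ 29·p = 29·(26/725) = 26/25.
Numerically: 26/25 ≈ 1.04000.
Is 26/25 < 1? NO.
Since the bound 26/25 is ≥ 1, the union bound is uninformative here; it does NOT by itself certify existence.

29·p = 26/25 ≈ 1.04000; existence NOT certified by the union bound.


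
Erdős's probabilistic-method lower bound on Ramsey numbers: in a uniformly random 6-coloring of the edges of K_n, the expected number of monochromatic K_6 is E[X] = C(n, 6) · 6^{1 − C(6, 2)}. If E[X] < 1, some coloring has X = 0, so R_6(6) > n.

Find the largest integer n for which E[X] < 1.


We need C(n, 6) · 6^{1 − 15} < 1, i.e. C(n, 6) < 6^{15 − 1} = 78364164096.
Check values of n near the boundary:
  n = 196: C(196, 6) = 72887293024; 72887293024 < 78364164096? YES
  n = 197: C(197, 6) = 75176946208; 75176946208 < 78364164096? YES
  n = 198: C(198, 6) = 77526225777; 77526225777 < 78364164096? YES
  n = 199: C(199, 6) = 79936367511; 79936367511 < 78364164096? NO
  n = 200: C(200, 6) = 82408626300; 82408626300 < 78364164096? NO
The largest n with C(n, 6) < 78364164096 is n = 198 (where E[X] = 25842075259/26121388032 ≈ 0.98931). Hence R_6(6) > 198, i.e. R_6(6) ≥ 199.

Largest n = 198; hence R_6(6) > 198.


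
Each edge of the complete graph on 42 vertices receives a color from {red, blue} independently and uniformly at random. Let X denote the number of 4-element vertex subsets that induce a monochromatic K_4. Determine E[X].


Let X = Σ_S X_S over the C(42, 4) = 111930 subsets S of size 4, where X_S = 1 if the K_4 on S is monochromatic.
For a fixed S, the K_4 on S has C(4, 2) = 6 edges. P[all 6 edges red] = (1/2)^6, and likewise for blue, so P[monochromatic] = 2·(1/2)^6 = 2^{1 − 6} = 1/32.
By linearity of expectation: E[X] = C(42, 4) · 2^{1 − 6} = 111930 · 1/32 = 55965/16.
Numerically: E[X] ≈ 3497.81250.

E[X] = C(42,4)·2^(1−C(4,2)) = 55965/16 ≈ 3497.81250.


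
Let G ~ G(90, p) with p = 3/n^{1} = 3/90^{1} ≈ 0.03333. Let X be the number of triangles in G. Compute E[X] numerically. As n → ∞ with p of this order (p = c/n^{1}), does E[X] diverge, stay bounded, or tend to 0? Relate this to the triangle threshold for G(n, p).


Number of potential triangles: C(90, 3) = 117480.
Each occurs with probability p³ ≈ (0.03333)³ ≈ 3.703704e-05.
By linearity: E[X] = C(90, 3)·p³ ≈ 117480 · 3.703704e-05 ≈ 4.3511.
Here α = 1, so p = 3/n is exactly at the triangle threshold p ~ 1/n. Asymptotically E[X] → c³/6 = 3³/6 = 9/2 ≈ 4.5000, a bounded constant. In this regime the triangle count is asymptotically Poisson(c³/6).

E[X] ≈ 4.3511; in regime p = Θ(1/n^{1}) E[X] stays bounded (at the triangle threshold p ~ 1/n).


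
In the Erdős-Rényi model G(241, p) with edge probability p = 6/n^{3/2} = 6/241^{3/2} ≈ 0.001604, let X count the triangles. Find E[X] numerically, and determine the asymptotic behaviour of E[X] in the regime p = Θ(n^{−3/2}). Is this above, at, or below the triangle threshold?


Number of potential triangles: C(241, 3) = 2303960.
Each occurs with probability p³ ≈ (0.001604)³ ≈ 4.124555e-09.
By linearity: E[X] = C(241, 3)·p³ ≈ 2303960 · 4.124555e-09 ≈ 0.0095.
Since α = 3/2 > 1, p = c/n^{3/2} = o(1/n) is below the triangle threshold p ~ 1/n. Asymptotically E[X] ~ (c³/6)·n^{3(1−α)} = (6³/6)·n^{-1.5} → 0, so by Markov's inequality G has no triangles w.h.p.

E[X] ≈ 0.0095; in regime p = Θ(1/n^{3/2}) E[X] tends to 0 (below the triangle threshold p ~ 1/n).


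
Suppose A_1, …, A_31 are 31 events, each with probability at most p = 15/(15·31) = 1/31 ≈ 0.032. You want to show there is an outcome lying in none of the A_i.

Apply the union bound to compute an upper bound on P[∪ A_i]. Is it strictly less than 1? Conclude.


Union bound: P[∪_{i=1}^{31} A_i] ≤ Σ_i P[A_i] ≤ 31·p = 31·(1/31) = 1.
Numerically: 1 ≈ 1.000.
Is 1 < 1? NO.
Since the bound 1 is ≥ 1, the union bound is uninformative here; it does NOT by itself certify existence.

31·p = 1 ≈ 1.000; existence NOT certified by the union bound.


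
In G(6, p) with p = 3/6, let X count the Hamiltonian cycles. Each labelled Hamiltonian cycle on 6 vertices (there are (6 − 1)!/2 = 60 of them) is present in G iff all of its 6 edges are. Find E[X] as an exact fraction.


K_6 has (6 − 1)!/2 = 60 labelled Hamiltonian cycles.
For each such Hamiltonian cycle H, let X_H = 1 if all 6 edges of H are present in G. Then P[X_H = 1] = p^{6} = (1/2)^{6} = 1/64.
Summing the indicators: E[X] = Σ_H E[X_H] = 60 · p^{6} = 60 · 1/64 = 15/16.
Numerically: E[X] ≈ 0.938.

E[X] = 60 · (1/2)^{6} = 15/16 ≈ 0.938.


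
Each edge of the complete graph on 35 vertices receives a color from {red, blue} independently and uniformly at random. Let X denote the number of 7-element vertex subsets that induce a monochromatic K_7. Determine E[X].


Let X = Σ_S X_S over the C(35, 7) = 6724520 subsets S of size 7, where X_S = 1 if the K_7 on S is monochromatic.
For a fixed S, the K_7 on S has C(7, 2) = 21 edges. P[all 21 edges red] = (1/2)^21, and likewise for blue, so P[monochromatic] = 2·(1/2)^21 = 2^{1 − 21} = 1/1048576.
By linearity: E[X] = C(35, 7) · 2^{1 − 21} = 6724520 · 1/1048576 = 840565/131072.
Numerically: E[X] ≈ 6.413.

E[X] = C(35,7)·2^(1−C(7,2)) = 840565/131072 ≈ 6.413.


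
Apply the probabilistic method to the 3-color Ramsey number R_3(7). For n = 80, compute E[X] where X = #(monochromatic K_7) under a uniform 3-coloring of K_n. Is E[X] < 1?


E[X] = C(80, 7) · 3^{1 − 21} = 3176716400 · 3^{−20} = 3176716400/3486784401.
As a reduced fraction: E[X] = 3176716400/3486784401 ≈ 0.911073.
Is E[X] < 1? YES.
Since E[X] < 1, there exists a 3-coloring of K_{80} with no monochromatic K_7; hence R_3(7) > 80.

E[X] = 3176716400/3486784401 ≈ 0.911073; E[X] < 1, so R_3(7) > 80.


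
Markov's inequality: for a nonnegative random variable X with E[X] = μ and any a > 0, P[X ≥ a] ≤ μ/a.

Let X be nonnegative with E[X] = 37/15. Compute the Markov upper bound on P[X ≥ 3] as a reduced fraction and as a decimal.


μ = E[X] = 37/15, a = 3.
Markov: P[X ≥ 3] ≤ μ/a = (37/15)/3 = 37/45.
Numerically: ≈ 0.822.
(Since a = 3 > μ = 2.467, the bound 37/45 is < 1 and informative.)

P[X ≥ 3] ≤ 37/45 ≈ 0.822.


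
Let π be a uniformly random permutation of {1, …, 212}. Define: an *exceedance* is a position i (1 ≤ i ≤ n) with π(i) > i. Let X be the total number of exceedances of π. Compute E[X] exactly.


Write X = Σ_{i=1}^{212} X_i, where X_i = 1_{π(i) > i}.
For each fixed i, π(i) is uniform over {1, …, 212} (marginal of a uniform permutation), so P[π(i) > i] = (n − i)/n. Summing: Σ_{i=1}^{212} (n − i)/n = (0 + 1 + … + 211)/212 = 212(212 − 1)/(2·212) = (212 − 1)/2.
Hence E[X] = Σ_{i=1}^{212} (212 − i)/212 = 211/2 ≈ 105.5000.

E[X] = 211/2 = 105.5000.


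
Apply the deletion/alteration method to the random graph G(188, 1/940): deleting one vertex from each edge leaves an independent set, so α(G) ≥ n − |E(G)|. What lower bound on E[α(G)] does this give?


E[|E(G)|] = C(188, 2)·p = 17578 · (1/940) = 187/10.
E[α(G)] ≥ n − E[|E(G)|] = 188 − 187/10 = 1693/10.
Numerically: ≈ 169.300.
(This is only a lower bound; the true E[α(G)] may be larger.)

E[α(G)] ≥ 1693/10 ≈ 169.300.


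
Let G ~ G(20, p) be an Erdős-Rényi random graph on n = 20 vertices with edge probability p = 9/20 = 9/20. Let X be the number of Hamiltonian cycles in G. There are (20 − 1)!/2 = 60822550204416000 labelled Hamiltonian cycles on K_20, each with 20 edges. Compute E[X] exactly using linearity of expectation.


K_20 has (20 − 1)!/2 = 60822550204416000 labelled Hamiltonian cycles.
For each such Hamiltonian cycle H, let X_H = 1 if all 20 edges of H are present in G. Then P[X_H = 1] = p^{20} = (9/20)^{20} = 12157665459056928801/104857600000000000000000000.
By linearity: E[X] = Σ_H E[X_H] = 60822550204416000 · p^{20} = 60822550204416000 · 12157665459056928801/104857600000000000000000000 = 180532279724605553545860280221/25600000000000000000.
Numerically: E[X] ≈ 7.05e+09.

E[X] = 60822550204416000 · (9/20)^{20} = 180532279724605553545860280221/25600000000000000000 ≈ 7.05e+09.


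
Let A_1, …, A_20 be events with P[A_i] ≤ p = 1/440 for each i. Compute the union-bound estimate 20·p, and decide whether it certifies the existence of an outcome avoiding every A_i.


Union bound: P[∪_{i=1}^{20} A_i] ≤ Σ_i P[A_i] ≤ 20·p = 20·(1/440) = 1/22.
Numerically: 1/22 ≈ 0.0454545.
Is 1/22 < 1? YES.
Since P[∪ A_i] ≤ 1/22 < 1, the complement has P[∩ A_i^c] ≥ 1 − 1/22 = 21/22 > 0, so some outcome avoids every A_i.

20·p = 1/22 ≈ 0.0454545; existence CERTIFIED by the union bound.


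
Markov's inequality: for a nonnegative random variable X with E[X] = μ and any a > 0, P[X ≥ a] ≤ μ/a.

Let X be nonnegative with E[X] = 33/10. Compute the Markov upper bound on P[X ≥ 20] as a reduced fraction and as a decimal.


μ = E[X] = 33/10, a = 20.
Markov: P[X ≥ 20] ≤ μ/a = (33/10)/20 = 33/200.
Numerically: ≈ 0.165.
(Since a = 20 > μ = 3.300, the bound 33/200 is < 1 and informative.)

P[X ≥ 20] ≤ 33/200 ≈ 0.165.


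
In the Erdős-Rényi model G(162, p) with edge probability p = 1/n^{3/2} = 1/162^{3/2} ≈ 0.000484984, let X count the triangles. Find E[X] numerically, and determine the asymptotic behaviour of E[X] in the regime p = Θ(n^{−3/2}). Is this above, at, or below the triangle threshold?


Number of potential triangles: C(162, 3) = 695520.
Each occurs with probability p³ ≈ (0.000484984)³ ≈ 1.14072887e-10.
By linearity: E[X] = C(162, 3)·p³ ≈ 695520 · 1.14072887e-10 ≈ 0.000079.
Since α = 3/2 > 1, p = c/n^{3/2} = o(1/n) is below the triangle threshold p ~ 1/n. Asymptotically E[X] ~ (c³/6)·n^{3(1−α)} = (1³/6)·n^{-1.5} → 0, so by Markov's inequality G has no triangles w.h.p.

E[X] ≈ 0.000079; in regime p = Θ(1/n^{3/2}) E[X] tends to 0 (below the triangle threshold p ~ 1/n).


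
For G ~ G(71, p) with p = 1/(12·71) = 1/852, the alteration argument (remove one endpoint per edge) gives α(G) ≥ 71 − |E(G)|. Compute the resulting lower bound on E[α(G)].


E[|E(G)|] = C(71, 2)·p = 2485 · (1/852) = 35/12.
E[α(G)] ≥ n − E[|E(G)|] = 71 − 35/12 = 817/12.
Numerically: ≈ 68.08333.
(This is only a lower bound; the true E[α(G)] may be larger.)

E[α(G)] ≥ 817/12 ≈ 68.08333.


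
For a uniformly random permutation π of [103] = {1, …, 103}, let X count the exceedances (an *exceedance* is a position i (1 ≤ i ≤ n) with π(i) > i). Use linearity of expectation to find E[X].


Write X = Σ_{i=1}^{103} X_i, where X_i = 1_{π(i) > i}.
For each fixed i, π(i) is uniform over {1, …, 103} (marginal of a uniform permutation), so P[π(i) > i] = (n − i)/n. Summing: Σ_{i=1}^{103} (n − i)/n = (0 + 1 + … + 102)/103 = 103(103 − 1)/(2·103) = (103 − 1)/2.
Hence E[X] = Σ_{i=1}^{103} (103 − i)/103 = 51 ≈ 51.00000.

E[X] = 51 = 51.00000.


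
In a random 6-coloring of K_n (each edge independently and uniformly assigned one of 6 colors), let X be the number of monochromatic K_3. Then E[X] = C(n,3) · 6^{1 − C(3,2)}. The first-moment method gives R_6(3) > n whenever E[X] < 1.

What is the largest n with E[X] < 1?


We need C(n, 3) · 6^{1 − 3} < 1, i.e. C(n, 3) < 6^{3 − 1} = 36.
Check values of n near the boundary:
  n = 3: C(3, 3) = 1; 1 < 36? YES
  n = 4: C(4, 3) = 4; 4 < 36? YES
  n = 5: C(5, 3) = 10; 10 < 36? YES
  n = 6: C(6, 3) = 20; 20 < 36? YES
  n = 7: C(7, 3) = 35; 35 < 36? YES
  n = 8: C(8, 3) = 56; 56 < 36? NO
The largest n with C(n, 3) < 36 is n = 7 (where E[X] = 35/36 ≈ 0.97222). Hence R_6(3) > 7, i.e. R_6(3) ≥ 8.

Largest n = 7; hence R_6(3) > 7.


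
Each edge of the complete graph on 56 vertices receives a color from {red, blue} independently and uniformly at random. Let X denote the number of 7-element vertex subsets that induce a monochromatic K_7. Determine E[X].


Let X = Σ_S X_S over the C(56, 7) = 231917400 subsets S of size 7, where X_S = 1 if the K_7 on S is monochromatic.
For a fixed S, the K_7 on S has C(7, 2) = 21 edges. P[all 21 edges red] = (1/2)^21, and likewise for blue, so P[monochromatic] = 2·(1/2)^21 = 2^{1 − 21} = 1/1048576.
By linearity: E[X] = C(56, 7) · 2^{1 − 21} = 231917400 · 1/1048576 = 28989675/131072.
Numerically: E[X] ≈ 221.1737.

E[X] = C(56,7)·2^(1−C(7,2)) = 28989675/131072 ≈ 221.1737.


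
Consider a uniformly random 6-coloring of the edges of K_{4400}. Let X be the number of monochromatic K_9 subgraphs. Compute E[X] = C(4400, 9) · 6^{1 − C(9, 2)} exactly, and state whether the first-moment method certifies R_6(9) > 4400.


E[X] = C(4400, 9) · 6^{1 − 36} = 1689489304164437494711163600 · 6^{−35} = 1689489304164437494711163600/1719070799748422591028658176.
As a reduced fraction: E[X] = 105593081510277343419447725/107441924984276411939291136 ≈ 0.983.
Is E[X] < 1? YES.
Since E[X] < 1, there exists a 6-coloring of K_{4400} with no monochromatic K_9; hence R_6(9) > 4400.

E[X] = 105593081510277343419447725/107441924984276411939291136 ≈ 0.983; E[X] < 1, so R_6(9) > 4400.


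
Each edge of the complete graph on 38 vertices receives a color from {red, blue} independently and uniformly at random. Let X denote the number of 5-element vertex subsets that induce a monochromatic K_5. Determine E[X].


Let X = Σ_S X_S over the C(38, 5) = 501942 subsets S of size 5, where X_S = 1 if the K_5 on S is monochromatic.
For a fixed S, the K_5 on S has C(5, 2) = 10 edges. P[all 10 edges red] = (1/2)^10, and likewise for blue, so P[monochromatic] = 2·(1/2)^10 = 2^{1 − 10} = 1/512.
By linearity: E[X] = C(38, 5) · 2^{1 − 10} = 501942 · 1/512 = 250971/256.
Numerically: E[X] ≈ 980.35547.

E[X] = C(38,5)·2^(1−C(5,2)) = 250971/256 ≈ 980.35547.
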